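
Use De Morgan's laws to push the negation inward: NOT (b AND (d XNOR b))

NOT b OR NOT (d XNOR b)
De Morgan's: NOT(AND of terms) = OR of negations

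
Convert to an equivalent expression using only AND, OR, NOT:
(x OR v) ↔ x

((x OR v) AND x) OR (NOT (x OR v) AND NOT x)
(Biconditional = both true or both false)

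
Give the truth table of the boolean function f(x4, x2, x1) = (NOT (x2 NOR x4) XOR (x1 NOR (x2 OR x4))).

x4 | x2 | x1 | Output
---------------------
0 | 0 | 0 | 1
0 | 0 | 1 | 0
0 | 1 | 0 | 1
0 | 1 | 1 | 1
1 | 0 | 0 | 1
1 | 0 | 1 | 1
1 | 1 | 0 | 1
1 | 1 | 1 | 1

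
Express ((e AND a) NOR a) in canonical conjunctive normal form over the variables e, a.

(e OR NOT a) AND (NOT e OR NOT a)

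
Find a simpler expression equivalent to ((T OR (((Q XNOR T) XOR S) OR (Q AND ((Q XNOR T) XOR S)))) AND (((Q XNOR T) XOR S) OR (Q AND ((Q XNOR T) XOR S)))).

By absorption (E AND (E OR v) = E) then absorption (E OR (E AND v) = E):
= ((Q XNOR T) XOR S)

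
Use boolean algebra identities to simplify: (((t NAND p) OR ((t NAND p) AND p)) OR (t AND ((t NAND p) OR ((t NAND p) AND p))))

By absorption (E OR (E AND v) = E) then absorption (E OR (E AND v) = E):
= (t NAND p)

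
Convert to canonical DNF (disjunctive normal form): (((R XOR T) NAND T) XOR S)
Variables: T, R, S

(NOT T AND NOT R AND NOT S) OR (NOT T AND R AND NOT S) OR (T AND NOT R AND S) OR (T AND R AND NOT S)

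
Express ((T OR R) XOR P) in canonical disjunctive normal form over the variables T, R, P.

(NOT T AND NOT R AND P) OR (NOT T AND R AND NOT P) OR (T AND NOT R AND NOT P) OR (T AND R AND NOT P)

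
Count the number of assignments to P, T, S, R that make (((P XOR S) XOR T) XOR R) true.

Satisfying assignments: (0,0,0,1), (0,0,1,0), (0,1,0,0), (0,1,1,1), (1,0,0,0), (1,0,1,1), (1,1,0,1), (1,1,1,0)
Count: 8 out of 16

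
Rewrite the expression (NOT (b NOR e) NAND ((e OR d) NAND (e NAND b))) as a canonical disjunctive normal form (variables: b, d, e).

(NOT b AND NOT d AND NOT e) OR (NOT b AND NOT d AND e) OR (NOT b AND d AND NOT e) OR (NOT b AND d AND e) OR (b AND d AND NOT e)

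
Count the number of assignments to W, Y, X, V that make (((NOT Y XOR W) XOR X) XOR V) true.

Satisfying assignments: (0,0,0,0), (0,0,1,1), (0,1,0,1), (0,1,1,0), (1,0,0,1), (1,0,1,0), (1,1,0,0), (1,1,1,1)
Count: 8 out of 16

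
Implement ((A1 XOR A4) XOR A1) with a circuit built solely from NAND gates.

((((A1 NAND (A1 NAND A4)) NAND (A4 NAND (A1 NAND A4))) NAND (((A1 NAND (A1 NAND A4)) NAND (A4 NAND (A1 NAND A4))) NAND A1)) NAND (A1 NAND (((A1 NAND (A1 NAND A4)) NAND (A4 NAND (A1 NAND A4))) NAND A1)))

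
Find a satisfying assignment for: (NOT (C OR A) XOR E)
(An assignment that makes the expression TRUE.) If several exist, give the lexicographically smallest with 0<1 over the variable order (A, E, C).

A=0, E=0, C=0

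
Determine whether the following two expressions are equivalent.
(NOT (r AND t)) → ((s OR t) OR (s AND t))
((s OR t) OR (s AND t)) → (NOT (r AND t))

No, Converse is not equivalent to original (counterexample: r=0, t=0, s=0)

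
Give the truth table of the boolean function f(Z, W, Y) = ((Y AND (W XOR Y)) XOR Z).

Z | W | Y | Output
------------------
0 | 0 | 0 | 0
0 | 0 | 1 | 1
0 | 1 | 0 | 0
0 | 1 | 1 | 0
1 | 0 | 0 | 1
1 | 0 | 1 | 0
1 | 1 | 0 | 1
1 | 1 | 1 | 1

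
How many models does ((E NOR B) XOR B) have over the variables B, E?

Satisfying assignments: (0,0), (1,0), (1,1)
Count: 3 out of 4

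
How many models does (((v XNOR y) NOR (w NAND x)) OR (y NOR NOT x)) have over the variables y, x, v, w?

Satisfying assignments: (0,1,0,0), (0,1,0,1), (0,1,1,0), (0,1,1,1), (1,1,0,1)
Count: 5 out of 16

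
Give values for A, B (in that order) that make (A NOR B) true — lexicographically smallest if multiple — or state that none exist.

A=0, B=0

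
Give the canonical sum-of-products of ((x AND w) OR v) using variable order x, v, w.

Σm(2, 3, 5, 6, 7) = (NOT x AND v AND NOT w) OR (NOT x AND v AND w) OR (x AND NOT v AND w) OR (x AND v AND NOT w) OR (x AND v AND w)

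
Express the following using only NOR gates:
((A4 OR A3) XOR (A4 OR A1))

((((((A4 NOR A3) NOR (A4 NOR A3)) NOR ((A4 NOR A1) NOR (A4 NOR A1))) NOR (((A4 NOR A3) NOR (A4 NOR A3)) NOR ((A4 NOR A1) NOR (A4 NOR A1)))) NOR ((((A4 NOR A3) NOR (A4 NOR A3)) NOR ((A4 NOR A1) NOR (A4 NOR A1))) NOR (((A4 NOR A3) NOR (A4 NOR A3)) NOR ((A4 NOR A1) NOR (A4 NOR A1))))) NOR ((((((A4 NOR A3) NOR (A4 NOR A3)) NOR ((A4 NOR A3) NOR (A4 NOR A3))) NOR (((A4 NOR A1) NOR (A4 NOR A1)) NOR ((A4 NOR A1) NOR (A4 NOR A1)))) NOR ((((A4 NOR A3) NOR (A4 NOR A3)) NOR ((A4 NOR A3) NOR (A4 NOR A3))) NOR (((A4 NOR A1) NOR (A4 NOR A1)) NOR ((A4 NOR A1) NOR (A4 NOR A1))))) NOR (((((A4 NOR A3) NOR (A4 NOR A3)) NOR ((A4 NOR A3) NOR (A4 NOR A3))) NOR (((A4 NOR A1) NOR (A4 NOR A1)) NOR ((A4 NOR A1) NOR (A4 NOR A1)))) NOR ((((A4 NOR A3) NOR (A4 NOR A3)) NOR ((A4 NOR A3) NOR (A4 NOR A3))) NOR (((A4 NOR A1) NOR (A4 NOR A1)) NOR ((A4 NOR A1) NOR (A4 NOR A1)))))))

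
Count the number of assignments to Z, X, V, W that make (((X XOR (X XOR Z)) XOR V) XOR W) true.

Satisfying assignments: (0,0,0,1), (0,0,1,0), (0,1,0,1), (0,1,1,0), (1,0,0,0), (1,0,1,1), (1,1,0,0), (1,1,1,1)
Count: 8 out of 16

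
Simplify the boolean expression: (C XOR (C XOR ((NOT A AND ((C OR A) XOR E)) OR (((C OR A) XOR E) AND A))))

By XOR self-cancellation ((E XOR v) XOR v = E) then distribution ((E AND v) OR (E AND NOT v) = E):
= ((C OR A) XOR E)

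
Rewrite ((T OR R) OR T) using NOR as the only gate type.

((((T NOR R) NOR (T NOR R)) NOR T) NOR (((T NOR R) NOR (T NOR R)) NOR T))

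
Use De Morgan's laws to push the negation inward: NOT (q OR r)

NOT q AND NOT r
De Morgan's: NOT(OR of terms) = AND of negations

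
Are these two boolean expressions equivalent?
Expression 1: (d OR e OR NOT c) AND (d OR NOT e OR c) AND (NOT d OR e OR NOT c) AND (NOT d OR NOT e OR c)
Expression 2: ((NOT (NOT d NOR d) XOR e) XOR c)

Yes, they are equivalent — the two output columns agree on all 8 assignments:
d | e | c | Expression 1 | Expression 2
---------------------------------------
0 | 0 | 0 | 1 | 1
0 | 0 | 1 | 0 | 0
0 | 1 | 0 | 0 | 0
0 | 1 | 1 | 1 | 1
1 | 0 | 0 | 1 | 1
1 | 0 | 1 | 0 | 0
1 | 1 | 0 | 0 | 0
1 | 1 | 1 | 1 | 1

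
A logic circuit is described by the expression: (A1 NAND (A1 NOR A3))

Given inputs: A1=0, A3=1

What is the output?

Substituting: (0 NAND (0 NOR 1))
= 1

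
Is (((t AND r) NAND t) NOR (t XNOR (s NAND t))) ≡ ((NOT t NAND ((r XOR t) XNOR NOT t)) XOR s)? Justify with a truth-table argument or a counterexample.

No. Counterexample: with s=0, r=0, t=0, Expression 1 = 0 but Expression 2 = 1.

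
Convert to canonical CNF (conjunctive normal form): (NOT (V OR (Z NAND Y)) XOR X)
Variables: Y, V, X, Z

(Y OR V OR X OR Z) AND (Y OR V OR X OR NOT Z) AND (Y OR NOT V OR X OR Z) AND (Y OR NOT V OR X OR NOT Z) AND (NOT Y OR V OR X OR Z) AND (NOT Y OR V OR NOT X OR NOT Z) AND (NOT Y OR NOT V OR X OR Z) AND (NOT Y OR NOT V OR X OR NOT Z)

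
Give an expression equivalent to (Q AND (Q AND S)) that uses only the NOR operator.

((Q NOR Q) NOR (((Q NOR Q) NOR (S NOR S)) NOR ((Q NOR Q) NOR (S NOR S))))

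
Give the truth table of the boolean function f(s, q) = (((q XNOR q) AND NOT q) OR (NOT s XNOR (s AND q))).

s | q | Output
--------------
0 | 0 | 1
0 | 1 | 0
1 | 0 | 1
1 | 1 | 0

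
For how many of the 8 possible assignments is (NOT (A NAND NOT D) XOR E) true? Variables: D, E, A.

Satisfying assignments: (0,0,1), (0,1,0), (1,1,0), (1,1,1)
Count: 4 out of 8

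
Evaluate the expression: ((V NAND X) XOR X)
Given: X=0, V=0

Substituting: ((0 NAND 0) XOR 0)
= 1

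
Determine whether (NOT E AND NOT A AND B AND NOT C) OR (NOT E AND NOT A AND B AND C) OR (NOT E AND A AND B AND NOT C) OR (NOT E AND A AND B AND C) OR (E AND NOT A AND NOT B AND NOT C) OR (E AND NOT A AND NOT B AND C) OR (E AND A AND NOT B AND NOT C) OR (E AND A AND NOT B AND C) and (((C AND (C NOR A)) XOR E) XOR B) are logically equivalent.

Yes, they are equivalent — the two output columns agree on all 16 assignments:
E | A | B | C | Expression 1 | Expression 2
-------------------------------------------
0 | 0 | 0 | 0 | 0 | 0
0 | 0 | 0 | 1 | 0 | 0
0 | 0 | 1 | 0 | 1 | 1
0 | 0 | 1 | 1 | 1 | 1
0 | 1 | 0 | 0 | 0 | 0
0 | 1 | 0 | 1 | 0 | 0
0 | 1 | 1 | 0 | 1 | 1
0 | 1 | 1 | 1 | 1 | 1
1 | 0 | 0 | 0 | 1 | 1
1 | 0 | 0 | 1 | 1 | 1
1 | 0 | 1 | 0 | 0 | 0
1 | 0 | 1 | 1 | 0 | 0
1 | 1 | 0 | 0 | 1 | 1
1 | 1 | 0 | 1 | 1 | 1
1 | 1 | 1 | 0 | 0 | 0
1 | 1 | 1 | 1 | 0 | 0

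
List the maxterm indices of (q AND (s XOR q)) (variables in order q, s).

ΠM(0, 1, 3) = (q OR s) AND (q OR NOT s) AND (NOT q OR NOT s)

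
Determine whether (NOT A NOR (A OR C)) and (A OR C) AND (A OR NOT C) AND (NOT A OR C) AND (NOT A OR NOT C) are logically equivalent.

Yes, they are equivalent — the two output columns agree on all 4 assignments:
A | C | Expression 1 | Expression 2
-----------------------------------
0 | 0 | 0 | 0
0 | 1 | 0 | 0
1 | 0 | 0 | 0
1 | 1 | 0 | 0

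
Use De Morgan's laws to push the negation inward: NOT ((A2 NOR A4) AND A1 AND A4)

NOT (A2 NOR A4) OR NOT A1 OR NOT A4
De Morgan's: NOT(AND of terms) = OR of negations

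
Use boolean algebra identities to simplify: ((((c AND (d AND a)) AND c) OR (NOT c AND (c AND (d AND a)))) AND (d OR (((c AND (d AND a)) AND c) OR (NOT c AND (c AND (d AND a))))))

By absorption (E AND (E OR v) = E) then distribution ((E AND v) OR (E AND NOT v) = E):
= (c AND (d AND a))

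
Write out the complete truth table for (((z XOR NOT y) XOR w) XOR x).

w | y | x | z | Output
----------------------
0 | 0 | 0 | 0 | 1
0 | 0 | 0 | 1 | 0
0 | 0 | 1 | 0 | 0
0 | 0 | 1 | 1 | 1
0 | 1 | 0 | 0 | 0
0 | 1 | 0 | 1 | 1
0 | 1 | 1 | 0 | 1
0 | 1 | 1 | 1 | 0
1 | 0 | 0 | 0 | 0
1 | 0 | 0 | 1 | 1
1 | 0 | 1 | 0 | 1
1 | 0 | 1 | 1 | 0
1 | 1 | 0 | 0 | 1
1 | 1 | 0 | 1 | 0
1 | 1 | 1 | 0 | 0
1 | 1 | 1 | 1 | 1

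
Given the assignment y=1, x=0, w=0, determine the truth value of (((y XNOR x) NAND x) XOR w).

Substituting: (((1 XNOR 0) NAND 0) XOR 0)
= 1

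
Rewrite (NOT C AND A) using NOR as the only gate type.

(((C NOR C) NOR (C NOR C)) NOR (A NOR A))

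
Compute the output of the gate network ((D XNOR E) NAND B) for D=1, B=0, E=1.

Substituting: ((1 XNOR 1) NAND 0)
= 1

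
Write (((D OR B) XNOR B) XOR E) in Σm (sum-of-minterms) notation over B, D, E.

Σm(0, 3, 4, 6) = (NOT B AND NOT D AND NOT E) OR (NOT B AND D AND E) OR (B AND NOT D AND NOT E) OR (B AND D AND NOT E)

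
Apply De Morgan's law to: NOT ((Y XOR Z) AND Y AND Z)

NOT (Y XOR Z) OR NOT Y OR NOT Z
De Morgan's: NOT(AND of terms) = OR of negations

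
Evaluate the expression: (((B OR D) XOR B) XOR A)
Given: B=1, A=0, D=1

Substituting: (((1 OR 1) XOR 1) XOR 0)
= 0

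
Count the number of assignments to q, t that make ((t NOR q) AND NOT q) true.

Satisfying assignments: (0,0)
Count: 1 out of 4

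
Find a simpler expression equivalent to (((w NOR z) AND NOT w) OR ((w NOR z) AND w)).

By distribution ((E AND v) OR (E AND NOT v) = E):
= (w NOR z)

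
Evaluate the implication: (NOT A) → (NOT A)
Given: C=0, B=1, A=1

Antecedent (NOT A) = 0; consequent (NOT A) = 0.
0 → 0 = 1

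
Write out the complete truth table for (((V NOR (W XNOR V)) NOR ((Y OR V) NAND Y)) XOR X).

X | Y | W | V | Output
----------------------
0 | 0 | 0 | 0 | 0
0 | 0 | 0 | 1 | 0
0 | 0 | 1 | 0 | 0
0 | 0 | 1 | 1 | 0
0 | 1 | 0 | 0 | 1
0 | 1 | 0 | 1 | 1
0 | 1 | 1 | 0 | 0
0 | 1 | 1 | 1 | 1
1 | 0 | 0 | 0 | 1
1 | 0 | 0 | 1 | 1
1 | 0 | 1 | 0 | 1
1 | 0 | 1 | 1 | 1
1 | 1 | 0 | 0 | 0
1 | 1 | 0 | 1 | 0
1 | 1 | 1 | 0 | 1
1 | 1 | 1 | 1 | 0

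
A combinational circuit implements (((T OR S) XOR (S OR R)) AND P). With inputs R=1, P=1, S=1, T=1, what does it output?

Substituting: (((1 OR 1) XOR (1 OR 1)) AND 1)
= 0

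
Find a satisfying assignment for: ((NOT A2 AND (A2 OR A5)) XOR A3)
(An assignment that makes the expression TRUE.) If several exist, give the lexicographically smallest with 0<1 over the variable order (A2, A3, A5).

A2=0, A3=0, A5=1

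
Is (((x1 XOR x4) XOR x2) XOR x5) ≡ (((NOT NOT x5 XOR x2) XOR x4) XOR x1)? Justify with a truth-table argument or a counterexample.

Yes, they are equivalent — the two output columns agree on all 16 assignments:
x2 | x5 | x4 | x1 | Expression 1 | Expression 2
-----------------------------------------------
0 | 0 | 0 | 0 | 0 | 0
0 | 0 | 0 | 1 | 1 | 1
0 | 0 | 1 | 0 | 1 | 1
0 | 0 | 1 | 1 | 0 | 0
0 | 1 | 0 | 0 | 1 | 1
0 | 1 | 0 | 1 | 0 | 0
0 | 1 | 1 | 0 | 0 | 0
0 | 1 | 1 | 1 | 1 | 1
1 | 0 | 0 | 0 | 1 | 1
1 | 0 | 0 | 1 | 0 | 0
1 | 0 | 1 | 0 | 0 | 0
1 | 0 | 1 | 1 | 1 | 1
1 | 1 | 0 | 0 | 0 | 0
1 | 1 | 0 | 1 | 1 | 1
1 | 1 | 1 | 0 | 1 | 1
1 | 1 | 1 | 1 | 0 | 0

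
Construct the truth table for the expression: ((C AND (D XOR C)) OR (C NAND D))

D | C | Output
--------------
0 | 0 | 1
0 | 1 | 1
1 | 0 | 1
1 | 1 | 0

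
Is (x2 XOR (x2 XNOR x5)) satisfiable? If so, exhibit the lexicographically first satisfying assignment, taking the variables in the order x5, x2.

x5=0, x2=0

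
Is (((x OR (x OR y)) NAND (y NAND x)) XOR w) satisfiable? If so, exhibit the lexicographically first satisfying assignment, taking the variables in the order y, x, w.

y=0, x=0, w=0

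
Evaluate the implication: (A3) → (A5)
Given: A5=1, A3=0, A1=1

Antecedent (A3) = 0; consequent (A5) = 1.
0 → 1 = 1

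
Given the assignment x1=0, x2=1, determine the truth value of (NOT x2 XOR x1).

Substituting: (NOT 1 XOR 0)
= 0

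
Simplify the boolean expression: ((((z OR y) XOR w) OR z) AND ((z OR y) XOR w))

By absorption (E AND (E OR v) = E):
= ((z OR y) XOR w)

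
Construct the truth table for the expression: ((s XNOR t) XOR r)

r | t | s | Output
------------------
0 | 0 | 0 | 1
0 | 0 | 1 | 0
0 | 1 | 0 | 0
0 | 1 | 1 | 1
1 | 0 | 0 | 0
1 | 0 | 1 | 1
1 | 1 | 0 | 1
1 | 1 | 1 | 0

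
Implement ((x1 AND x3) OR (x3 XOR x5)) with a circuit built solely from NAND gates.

((((x1 NAND x3) NAND (x1 NAND x3)) NAND ((x1 NAND x3) NAND (x1 NAND x3))) NAND (((x3 NAND (x3 NAND x5)) NAND (x5 NAND (x3 NAND x5))) NAND ((x3 NAND (x3 NAND x5)) NAND (x5 NAND (x3 NAND x5)))))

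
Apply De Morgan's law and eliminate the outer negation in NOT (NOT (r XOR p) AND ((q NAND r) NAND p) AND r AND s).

(r XOR p) OR NOT ((q NAND r) NAND p) OR NOT r OR NOT s
De Morgan's: NOT(AND of terms) = OR of negations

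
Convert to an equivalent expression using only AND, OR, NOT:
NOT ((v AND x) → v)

(v AND x) AND NOT v
(Negated implication: NOT(A → B) = A AND NOT B)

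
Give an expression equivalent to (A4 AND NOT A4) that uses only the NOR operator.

((A4 NOR A4) NOR ((A4 NOR A4) NOR (A4 NOR A4)))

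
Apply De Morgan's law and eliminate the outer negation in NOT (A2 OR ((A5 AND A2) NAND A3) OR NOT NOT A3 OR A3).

NOT A2 AND NOT ((A5 AND A2) NAND A3) AND NOT A3 AND NOT A3
De Morgan's: NOT(OR of terms) = AND of negations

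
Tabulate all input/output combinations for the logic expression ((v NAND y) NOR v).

y | v | Output
--------------
0 | 0 | 0
0 | 1 | 0
1 | 0 | 0
1 | 1 | 0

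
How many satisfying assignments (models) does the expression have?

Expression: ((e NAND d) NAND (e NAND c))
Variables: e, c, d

Satisfying assignments: (1,0,1), (1,1,0), (1,1,1)
Count: 3 out of 8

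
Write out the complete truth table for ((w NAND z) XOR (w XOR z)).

w | z | Output
--------------
0 | 0 | 1
0 | 1 | 0
1 | 0 | 0
1 | 1 | 0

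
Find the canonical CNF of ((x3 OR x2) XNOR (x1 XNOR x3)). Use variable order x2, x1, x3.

(x2 OR x1 OR x3) AND (x2 OR x1 OR NOT x3) AND (NOT x2 OR x1 OR NOT x3) AND (NOT x2 OR NOT x1 OR x3)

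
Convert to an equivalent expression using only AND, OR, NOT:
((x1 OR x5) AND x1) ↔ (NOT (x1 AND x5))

(((x1 OR x5) AND x1) AND (NOT (x1 AND x5))) OR (NOT ((x1 OR x5) AND x1) AND (x1 AND x5))
(Biconditional = both true or both false)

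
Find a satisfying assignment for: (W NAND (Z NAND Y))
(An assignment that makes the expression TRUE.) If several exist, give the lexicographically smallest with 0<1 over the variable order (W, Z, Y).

W=0, Z=0, Y=0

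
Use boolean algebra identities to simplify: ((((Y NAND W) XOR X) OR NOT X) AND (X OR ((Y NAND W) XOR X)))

By distribution ((E OR v) AND (E OR NOT v) = E):
= ((Y NAND W) XOR X)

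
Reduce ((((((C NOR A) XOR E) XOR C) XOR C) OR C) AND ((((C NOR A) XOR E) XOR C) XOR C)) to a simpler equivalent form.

By absorption (E AND (E OR v) = E) then XOR self-cancellation ((E XOR v) XOR v = E):
= ((C NOR A) XOR E)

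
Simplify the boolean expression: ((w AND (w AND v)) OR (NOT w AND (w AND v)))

By distribution ((E AND v) OR (E AND NOT v) = E):
= (w AND v)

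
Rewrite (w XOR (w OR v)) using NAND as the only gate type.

((w NAND (w NAND ((w NAND w) NAND (v NAND v)))) NAND (((w NAND w) NAND (v NAND v)) NAND (w NAND ((w NAND w) NAND (v NAND v)))))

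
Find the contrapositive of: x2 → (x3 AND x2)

Contrapositive: NOT (x3 AND x2) → NOT x2
Note: A statement and its contrapositive are logically equivalent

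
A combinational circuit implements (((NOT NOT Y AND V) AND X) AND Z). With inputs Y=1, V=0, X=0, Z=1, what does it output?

Substituting: (((NOT NOT 1 AND 0) AND 0) AND 1)
= 0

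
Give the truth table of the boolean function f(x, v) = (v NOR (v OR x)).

x | v | Output
--------------
0 | 0 | 1
0 | 1 | 0
1 | 0 | 0
1 | 1 | 0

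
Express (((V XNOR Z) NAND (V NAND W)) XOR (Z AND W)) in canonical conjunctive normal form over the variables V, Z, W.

(V OR Z OR W) AND (V OR Z OR NOT W) AND (V OR NOT Z OR NOT W) AND (NOT V OR NOT Z OR W) AND (NOT V OR NOT Z OR NOT W)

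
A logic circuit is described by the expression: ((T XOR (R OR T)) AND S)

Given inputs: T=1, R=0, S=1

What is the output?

Substituting: ((1 XOR (0 OR 1)) AND 1)
= 0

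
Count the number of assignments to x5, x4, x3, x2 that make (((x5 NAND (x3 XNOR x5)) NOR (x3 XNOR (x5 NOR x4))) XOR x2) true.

Satisfying assignments: (0,0,0,1), (0,0,1,1), (0,1,0,1), (0,1,1,1), (1,0,0,1), (1,0,1,0), (1,1,0,1), (1,1,1,0)
Count: 8 out of 16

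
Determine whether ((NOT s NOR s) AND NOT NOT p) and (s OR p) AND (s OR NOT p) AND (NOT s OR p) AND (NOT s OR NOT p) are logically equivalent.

Yes, they are equivalent — the two output columns agree on all 4 assignments:
s | p | Expression 1 | Expression 2
-----------------------------------
0 | 0 | 0 | 0
0 | 1 | 0 | 0
1 | 0 | 0 | 0
1 | 1 | 0 | 0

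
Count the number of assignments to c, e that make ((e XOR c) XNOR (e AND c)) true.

Satisfying assignments: (0,0)
Count: 1 out of 4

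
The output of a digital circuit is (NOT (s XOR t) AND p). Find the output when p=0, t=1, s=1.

Substituting: (NOT (1 XOR 1) AND 0)
= 0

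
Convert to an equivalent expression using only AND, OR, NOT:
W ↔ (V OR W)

(W AND (V OR W)) OR (NOT W AND NOT (V OR W))
(Biconditional = both true or both false)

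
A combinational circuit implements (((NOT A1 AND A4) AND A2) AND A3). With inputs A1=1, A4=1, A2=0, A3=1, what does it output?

Substituting: (((NOT 1 AND 1) AND 0) AND 1)
= 0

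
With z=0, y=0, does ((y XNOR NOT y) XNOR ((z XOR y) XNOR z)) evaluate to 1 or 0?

Substituting: ((0 XNOR NOT 0) XNOR ((0 XOR 0) XNOR 0))
= 0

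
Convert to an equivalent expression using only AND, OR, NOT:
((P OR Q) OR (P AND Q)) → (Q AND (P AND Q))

NOT ((P OR Q) OR (P AND Q)) OR (Q AND (P AND Q))
(Implication elimination: A → B = NOT A OR B)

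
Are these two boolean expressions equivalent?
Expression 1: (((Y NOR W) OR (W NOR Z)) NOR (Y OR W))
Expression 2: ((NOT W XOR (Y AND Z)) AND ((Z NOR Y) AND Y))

Yes, they are equivalent — the two output columns agree on all 8 assignments:
Y | W | Z | Expression 1 | Expression 2
---------------------------------------
0 | 0 | 0 | 0 | 0
0 | 0 | 1 | 0 | 0
0 | 1 | 0 | 0 | 0
0 | 1 | 1 | 0 | 0
1 | 0 | 0 | 0 | 0
1 | 0 | 1 | 0 | 0
1 | 1 | 0 | 0 | 0
1 | 1 | 1 | 0 | 0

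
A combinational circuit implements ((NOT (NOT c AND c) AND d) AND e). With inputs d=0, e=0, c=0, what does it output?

Substituting: ((NOT (NOT 0 AND 0) AND 0) AND 0)
= 0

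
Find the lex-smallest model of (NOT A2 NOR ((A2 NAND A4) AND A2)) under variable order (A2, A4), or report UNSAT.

A2=1, A4=1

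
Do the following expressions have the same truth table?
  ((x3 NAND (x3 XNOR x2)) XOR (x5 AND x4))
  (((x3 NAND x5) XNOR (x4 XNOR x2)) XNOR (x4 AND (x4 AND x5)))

No. Counterexample: with x4=0, x2=0, x5=0, x3=0, Expression 1 = 1 but Expression 2 = 0.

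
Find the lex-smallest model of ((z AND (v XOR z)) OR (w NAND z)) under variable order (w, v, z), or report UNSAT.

w=0, v=0, z=0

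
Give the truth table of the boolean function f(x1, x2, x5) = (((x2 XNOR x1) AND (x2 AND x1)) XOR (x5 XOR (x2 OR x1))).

x1 | x2 | x5 | Output
---------------------
0 | 0 | 0 | 0
0 | 0 | 1 | 1
0 | 1 | 0 | 1
0 | 1 | 1 | 0
1 | 0 | 0 | 1
1 | 0 | 1 | 0
1 | 1 | 0 | 0
1 | 1 | 1 | 1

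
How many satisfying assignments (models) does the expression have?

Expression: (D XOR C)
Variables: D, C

Satisfying assignments: (0,1), (1,0)
Count: 2 out of 4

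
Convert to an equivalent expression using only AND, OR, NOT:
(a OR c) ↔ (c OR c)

((a OR c) AND (c OR c)) OR (NOT (a OR c) AND NOT (c OR c))
(Biconditional = both true or both false)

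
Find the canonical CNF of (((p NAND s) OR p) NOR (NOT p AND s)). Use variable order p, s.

(p OR s) AND (p OR NOT s) AND (NOT p OR s) AND (NOT p OR NOT s)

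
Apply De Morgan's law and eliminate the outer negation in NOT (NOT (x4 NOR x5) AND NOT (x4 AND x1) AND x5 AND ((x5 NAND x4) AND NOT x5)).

(x4 NOR x5) OR (x4 AND x1) OR NOT x5 OR NOT ((x5 NAND x4) AND NOT x5)
De Morgan's: NOT(AND of terms) = OR of negations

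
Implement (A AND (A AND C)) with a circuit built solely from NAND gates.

((A NAND ((A NAND C) NAND (A NAND C))) NAND (A NAND ((A NAND C) NAND (A NAND C))))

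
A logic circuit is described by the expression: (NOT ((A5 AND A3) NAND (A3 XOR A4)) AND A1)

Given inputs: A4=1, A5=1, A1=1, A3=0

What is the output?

Substituting: (NOT ((1 AND 0) NAND (0 XOR 1)) AND 1)
= 0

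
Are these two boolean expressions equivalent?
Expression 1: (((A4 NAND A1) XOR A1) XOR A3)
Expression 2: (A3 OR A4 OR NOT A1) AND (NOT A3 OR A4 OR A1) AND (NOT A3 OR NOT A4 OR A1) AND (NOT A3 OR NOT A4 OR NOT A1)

Yes, they are equivalent — the two output columns agree on all 8 assignments:
A3 | A4 | A1 | Expression 1 | Expression 2
------------------------------------------
0 | 0 | 0 | 1 | 1
0 | 0 | 1 | 0 | 0
0 | 1 | 0 | 1 | 1
0 | 1 | 1 | 1 | 1
1 | 0 | 0 | 0 | 0
1 | 0 | 1 | 1 | 1
1 | 1 | 0 | 0 | 0
1 | 1 | 1 | 0 | 0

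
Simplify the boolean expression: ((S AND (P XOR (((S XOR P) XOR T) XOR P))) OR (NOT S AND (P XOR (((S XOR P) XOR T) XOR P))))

By distribution ((E AND v) OR (E AND NOT v) = E) then XOR self-cancellation ((E XOR v) XOR v = E):
= ((S XOR P) XOR T)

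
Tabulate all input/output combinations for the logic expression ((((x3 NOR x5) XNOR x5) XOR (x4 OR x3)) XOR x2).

x2 | x3 | x5 | x4 | Output
--------------------------
0 | 0 | 0 | 0 | 0
0 | 0 | 0 | 1 | 1
0 | 0 | 1 | 0 | 0
0 | 0 | 1 | 1 | 1
0 | 1 | 0 | 0 | 0
0 | 1 | 0 | 1 | 0
0 | 1 | 1 | 0 | 1
0 | 1 | 1 | 1 | 1
1 | 0 | 0 | 0 | 1
1 | 0 | 0 | 1 | 0
1 | 0 | 1 | 0 | 1
1 | 0 | 1 | 1 | 0
1 | 1 | 0 | 0 | 1
1 | 1 | 0 | 1 | 1
1 | 1 | 1 | 0 | 0
1 | 1 | 1 | 1 | 0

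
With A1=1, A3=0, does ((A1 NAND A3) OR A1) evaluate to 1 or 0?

Substituting: ((1 NAND 0) OR 1)
= 1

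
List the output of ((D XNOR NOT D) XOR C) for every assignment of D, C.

D | C | Output
--------------
0 | 0 | 0
0 | 1 | 1
1 | 0 | 0
1 | 1 | 1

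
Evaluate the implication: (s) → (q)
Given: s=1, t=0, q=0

Antecedent (s) = 1; consequent (q) = 0.
1 → 0 = 0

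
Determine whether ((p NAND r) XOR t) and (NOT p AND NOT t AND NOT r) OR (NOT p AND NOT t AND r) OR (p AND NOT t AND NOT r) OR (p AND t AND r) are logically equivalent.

Yes, they are equivalent — the two output columns agree on all 8 assignments:
p | t | r | Expression 1 | Expression 2
---------------------------------------
0 | 0 | 0 | 1 | 1
0 | 0 | 1 | 1 | 1
0 | 1 | 0 | 0 | 0
0 | 1 | 1 | 0 | 0
1 | 0 | 0 | 1 | 1
1 | 0 | 1 | 0 | 0
1 | 1 | 0 | 0 | 0
1 | 1 | 1 | 1 | 1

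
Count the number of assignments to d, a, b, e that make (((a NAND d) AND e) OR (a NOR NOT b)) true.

Satisfying assignments: (0,0,0,1), (0,0,1,0), (0,0,1,1), (0,1,0,1), (0,1,1,1), (1,0,0,1), (1,0,1,0), (1,0,1,1)
Count: 8 out of 16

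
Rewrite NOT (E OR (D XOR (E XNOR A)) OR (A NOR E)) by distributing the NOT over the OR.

NOT E AND NOT (D XOR (E XNOR A)) AND NOT (A NOR E)
De Morgan's: NOT(OR of terms) = AND of negations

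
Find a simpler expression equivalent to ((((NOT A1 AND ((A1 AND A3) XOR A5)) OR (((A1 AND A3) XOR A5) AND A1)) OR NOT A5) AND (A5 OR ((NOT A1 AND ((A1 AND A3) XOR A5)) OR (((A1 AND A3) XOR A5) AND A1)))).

By distribution ((E OR v) AND (E OR NOT v) = E) then distribution ((E AND v) OR (E AND NOT v) = E):
= ((A1 AND A3) XOR A5)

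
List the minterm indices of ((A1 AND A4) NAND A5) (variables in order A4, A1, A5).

Σm(0, 1, 2, 3, 4, 5, 6) = (NOT A4 AND NOT A1 AND NOT A5) OR (NOT A4 AND NOT A1 AND A5) OR (NOT A4 AND A1 AND NOT A5) OR (NOT A4 AND A1 AND A5) OR (A4 AND NOT A1 AND NOT A5) OR (A4 AND NOT A1 AND A5) OR (A4 AND A1 AND NOT A5)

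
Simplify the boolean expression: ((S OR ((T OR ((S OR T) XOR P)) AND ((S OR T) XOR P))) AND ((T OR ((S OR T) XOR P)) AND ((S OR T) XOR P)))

By absorption (E AND (E OR v) = E) then absorption (E AND (E OR v) = E):
= ((S OR T) XOR P)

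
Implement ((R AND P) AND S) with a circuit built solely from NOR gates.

((((R NOR R) NOR (P NOR P)) NOR ((R NOR R) NOR (P NOR P))) NOR (S NOR S))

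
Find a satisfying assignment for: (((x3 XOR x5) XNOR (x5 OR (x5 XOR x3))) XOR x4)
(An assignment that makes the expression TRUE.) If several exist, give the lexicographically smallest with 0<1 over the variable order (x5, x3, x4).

x5=0, x3=0, x4=0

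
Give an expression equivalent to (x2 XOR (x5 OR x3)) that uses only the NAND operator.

((x2 NAND (x2 NAND ((x5 NAND x5) NAND (x3 NAND x3)))) NAND (((x5 NAND x5) NAND (x3 NAND x3)) NAND (x2 NAND ((x5 NAND x5) NAND (x3 NAND x3)))))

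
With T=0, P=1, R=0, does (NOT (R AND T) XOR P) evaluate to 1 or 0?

Substituting: (NOT (0 AND 0) XOR 1)
= 0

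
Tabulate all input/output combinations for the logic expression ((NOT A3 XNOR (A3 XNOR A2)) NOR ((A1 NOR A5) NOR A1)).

A1 | A3 | A5 | A2 | Output
--------------------------
0 | 0 | 0 | 0 | 0
0 | 0 | 0 | 1 | 1
0 | 0 | 1 | 0 | 0
0 | 0 | 1 | 1 | 0
0 | 1 | 0 | 0 | 0
0 | 1 | 0 | 1 | 1
0 | 1 | 1 | 0 | 0
0 | 1 | 1 | 1 | 0
1 | 0 | 0 | 0 | 0
1 | 0 | 0 | 1 | 1
1 | 0 | 1 | 0 | 0
1 | 0 | 1 | 1 | 1
1 | 1 | 0 | 0 | 0
1 | 1 | 0 | 1 | 1
1 | 1 | 1 | 0 | 0
1 | 1 | 1 | 1 | 1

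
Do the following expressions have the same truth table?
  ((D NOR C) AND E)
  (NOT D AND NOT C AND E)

Yes, they are equivalent — the two output columns agree on all 8 assignments:
D | C | E | Expression 1 | Expression 2
---------------------------------------
0 | 0 | 0 | 0 | 0
0 | 0 | 1 | 1 | 1
0 | 1 | 0 | 0 | 0
0 | 1 | 1 | 0 | 0
1 | 0 | 0 | 0 | 0
1 | 0 | 1 | 0 | 0
1 | 1 | 0 | 0 | 0
1 | 1 | 1 | 0 | 0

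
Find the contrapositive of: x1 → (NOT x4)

Contrapositive: x4 → NOT x1
Note: A statement and its contrapositive are logically equivalent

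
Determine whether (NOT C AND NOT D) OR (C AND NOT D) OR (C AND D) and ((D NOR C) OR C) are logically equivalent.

Yes, they are equivalent — the two output columns agree on all 4 assignments:
C | D | Expression 1 | Expression 2
-----------------------------------
0 | 0 | 1 | 1
0 | 1 | 0 | 0
1 | 0 | 1 | 1
1 | 1 | 1 | 1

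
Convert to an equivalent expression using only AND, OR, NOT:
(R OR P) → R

NOT (R OR P) OR R
(Implication elimination: A → B = NOT A OR B)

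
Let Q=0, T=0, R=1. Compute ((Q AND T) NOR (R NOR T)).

Substituting: ((0 AND 0) NOR (1 NOR 0))
= 1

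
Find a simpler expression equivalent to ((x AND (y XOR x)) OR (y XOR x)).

By absorption (E OR (E AND v) = E):
= (y XOR x)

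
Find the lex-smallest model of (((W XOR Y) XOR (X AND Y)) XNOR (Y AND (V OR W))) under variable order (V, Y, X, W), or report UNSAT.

V=0, Y=0, X=0, W=0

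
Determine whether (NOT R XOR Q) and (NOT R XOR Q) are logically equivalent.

Yes, they are equivalent — the two output columns agree on all 4 assignments:
R | Q | Expression 1 | Expression 2
-----------------------------------
0 | 0 | 1 | 1
0 | 1 | 0 | 0
1 | 0 | 0 | 0
1 | 1 | 1 | 1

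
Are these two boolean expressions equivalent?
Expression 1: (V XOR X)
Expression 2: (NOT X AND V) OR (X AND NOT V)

Yes, they are equivalent — the two output columns agree on all 4 assignments:
X | V | Expression 1 | Expression 2
-----------------------------------
0 | 0 | 0 | 0
0 | 1 | 1 | 1
1 | 0 | 1 | 1
1 | 1 | 0 | 0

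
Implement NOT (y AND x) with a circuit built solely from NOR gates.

(((y NOR y) NOR (x NOR x)) NOR ((y NOR y) NOR (x NOR x)))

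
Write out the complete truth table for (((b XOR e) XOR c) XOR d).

b | c | d | e | Output
----------------------
0 | 0 | 0 | 0 | 0
0 | 0 | 0 | 1 | 1
0 | 0 | 1 | 0 | 1
0 | 0 | 1 | 1 | 0
0 | 1 | 0 | 0 | 1
0 | 1 | 0 | 1 | 0
0 | 1 | 1 | 0 | 0
0 | 1 | 1 | 1 | 1
1 | 0 | 0 | 0 | 1
1 | 0 | 0 | 1 | 0
1 | 0 | 1 | 0 | 0
1 | 0 | 1 | 1 | 1
1 | 1 | 0 | 0 | 0
1 | 1 | 0 | 1 | 1
1 | 1 | 1 | 0 | 1
1 | 1 | 1 | 1 | 0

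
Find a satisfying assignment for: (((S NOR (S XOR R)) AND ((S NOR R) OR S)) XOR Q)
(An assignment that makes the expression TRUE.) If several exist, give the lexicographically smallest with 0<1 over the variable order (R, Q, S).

R=0, Q=0, S=0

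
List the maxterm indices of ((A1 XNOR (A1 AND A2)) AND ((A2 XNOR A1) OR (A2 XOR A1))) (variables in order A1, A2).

ΠM(2) = (NOT A1 OR A2)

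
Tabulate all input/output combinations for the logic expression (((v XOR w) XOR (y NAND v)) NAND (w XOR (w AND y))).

y | w | v | Output
------------------
0 | 0 | 0 | 1
0 | 0 | 1 | 1
0 | 1 | 0 | 1
0 | 1 | 1 | 0
1 | 0 | 0 | 1
1 | 0 | 1 | 1
1 | 1 | 0 | 1
1 | 1 | 1 | 1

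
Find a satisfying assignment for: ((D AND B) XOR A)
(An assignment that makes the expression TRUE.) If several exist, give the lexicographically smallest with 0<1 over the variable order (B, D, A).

B=0, D=0, A=1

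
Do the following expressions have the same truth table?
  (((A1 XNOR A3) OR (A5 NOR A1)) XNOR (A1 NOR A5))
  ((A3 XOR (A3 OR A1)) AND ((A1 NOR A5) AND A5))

No. Counterexample: with A5=0, A3=0, A1=0, Expression 1 = 1 but Expression 2 = 0.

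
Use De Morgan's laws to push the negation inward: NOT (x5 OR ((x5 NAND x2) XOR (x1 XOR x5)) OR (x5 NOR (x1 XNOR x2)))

NOT x5 AND NOT ((x5 NAND x2) XOR (x1 XOR x5)) AND NOT (x5 NOR (x1 XNOR x2))
De Morgan's: NOT(OR of terms) = AND of negations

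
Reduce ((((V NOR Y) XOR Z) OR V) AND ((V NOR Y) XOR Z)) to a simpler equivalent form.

By absorption (E AND (E OR v) = E):
= ((V NOR Y) XOR Z)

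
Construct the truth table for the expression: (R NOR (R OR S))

S | R | Output
--------------
0 | 0 | 1
0 | 1 | 0
1 | 0 | 0
1 | 1 | 0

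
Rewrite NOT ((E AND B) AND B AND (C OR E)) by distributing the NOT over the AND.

NOT (E AND B) OR NOT B OR NOT (C OR E)
De Morgan's: NOT(AND of terms) = OR of negations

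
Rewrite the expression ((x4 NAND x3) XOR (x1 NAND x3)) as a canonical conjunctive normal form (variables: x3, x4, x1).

(x3 OR x4 OR x1) AND (x3 OR x4 OR NOT x1) AND (x3 OR NOT x4 OR x1) AND (x3 OR NOT x4 OR NOT x1) AND (NOT x3 OR x4 OR x1) AND (NOT x3 OR NOT x4 OR NOT x1)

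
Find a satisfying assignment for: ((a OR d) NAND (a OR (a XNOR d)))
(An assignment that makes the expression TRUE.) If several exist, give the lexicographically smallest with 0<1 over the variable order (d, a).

d=0, a=0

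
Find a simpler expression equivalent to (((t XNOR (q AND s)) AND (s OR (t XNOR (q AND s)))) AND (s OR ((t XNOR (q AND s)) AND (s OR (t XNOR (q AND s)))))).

By absorption (E AND (E OR v) = E) then absorption (E AND (E OR v) = E):
= (t XNOR (q AND s))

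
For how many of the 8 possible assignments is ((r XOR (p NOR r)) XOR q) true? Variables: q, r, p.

Satisfying assignments: (0,0,0), (0,1,0), (0,1,1), (1,0,1)
Count: 4 out of 8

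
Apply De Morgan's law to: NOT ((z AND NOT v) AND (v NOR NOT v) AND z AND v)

NOT (z AND NOT v) OR NOT (v NOR NOT v) OR NOT z OR NOT v
De Morgan's: NOT(AND of terms) = OR of negations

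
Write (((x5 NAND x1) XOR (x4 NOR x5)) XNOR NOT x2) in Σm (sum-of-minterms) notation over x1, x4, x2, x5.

Σm(1, 2, 4, 5, 10, 11, 12, 15) = (NOT x1 AND NOT x4 AND NOT x2 AND x5) OR (NOT x1 AND NOT x4 AND x2 AND NOT x5) OR (NOT x1 AND x4 AND NOT x2 AND NOT x5) OR (NOT x1 AND x4 AND NOT x2 AND x5) OR (x1 AND NOT x4 AND x2 AND NOT x5) OR (x1 AND NOT x4 AND x2 AND x5) OR (x1 AND x4 AND NOT x2 AND NOT x5) OR (x1 AND x4 AND x2 AND x5)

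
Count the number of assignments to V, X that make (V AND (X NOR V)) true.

No assignment satisfies the expression.
Count: 0 out of 4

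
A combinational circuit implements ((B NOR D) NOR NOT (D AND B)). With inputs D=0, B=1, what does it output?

Substituting: ((1 NOR 0) NOR NOT (0 AND 1))
= 0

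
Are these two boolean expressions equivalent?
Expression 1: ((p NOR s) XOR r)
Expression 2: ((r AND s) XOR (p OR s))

No. Counterexample: with p=0, r=0, s=0, Expression 1 = 1 but Expression 2 = 0.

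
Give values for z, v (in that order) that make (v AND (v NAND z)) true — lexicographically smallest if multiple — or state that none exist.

z=0, v=1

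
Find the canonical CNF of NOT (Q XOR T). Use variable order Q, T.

(Q OR NOT T) AND (NOT Q OR T)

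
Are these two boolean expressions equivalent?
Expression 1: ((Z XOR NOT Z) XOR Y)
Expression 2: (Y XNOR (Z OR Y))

No. Counterexample: with Z=0, Y=1, Expression 1 = 0 but Expression 2 = 1.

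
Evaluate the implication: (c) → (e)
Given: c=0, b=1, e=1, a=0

Antecedent (c) = 0; consequent (e) = 1.
0 → 1 = 1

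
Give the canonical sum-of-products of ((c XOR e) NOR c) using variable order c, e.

Σm(0) = (NOT c AND NOT e)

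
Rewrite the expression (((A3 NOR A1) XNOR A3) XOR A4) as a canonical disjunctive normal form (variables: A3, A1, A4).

(NOT A3 AND NOT A1 AND A4) OR (NOT A3 AND A1 AND NOT A4) OR (A3 AND NOT A1 AND A4) OR (A3 AND A1 AND A4)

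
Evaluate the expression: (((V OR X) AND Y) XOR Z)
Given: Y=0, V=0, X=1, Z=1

Substituting: (((0 OR 1) AND 0) XOR 1)
= 1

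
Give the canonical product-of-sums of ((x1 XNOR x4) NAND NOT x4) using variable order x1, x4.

ΠM(0) = (x1 OR x4)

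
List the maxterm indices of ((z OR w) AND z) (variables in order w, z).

ΠM(0, 2) = (w OR z) AND (NOT w OR z)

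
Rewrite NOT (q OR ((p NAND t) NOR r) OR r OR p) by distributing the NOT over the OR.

NOT q AND NOT ((p NAND t) NOR r) AND NOT r AND NOT p
De Morgan's: NOT(OR of terms) = AND of negations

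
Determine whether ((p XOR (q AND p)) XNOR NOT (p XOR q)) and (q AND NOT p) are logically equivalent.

Yes, they are equivalent — the two output columns agree on all 4 assignments:
q | p | Expression 1 | Expression 2
-----------------------------------
0 | 0 | 0 | 0
0 | 1 | 0 | 0
1 | 0 | 1 | 1
1 | 1 | 0 | 0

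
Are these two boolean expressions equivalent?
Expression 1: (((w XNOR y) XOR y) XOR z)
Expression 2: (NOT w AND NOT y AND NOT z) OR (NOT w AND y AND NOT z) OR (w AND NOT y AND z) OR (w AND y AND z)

Yes, they are equivalent — the two output columns agree on all 8 assignments:
w | y | z | Expression 1 | Expression 2
---------------------------------------
0 | 0 | 0 | 1 | 1
0 | 0 | 1 | 0 | 0
0 | 1 | 0 | 1 | 1
0 | 1 | 1 | 0 | 0
1 | 0 | 0 | 0 | 0
1 | 0 | 1 | 1 | 1
1 | 1 | 0 | 0 | 0
1 | 1 | 1 | 1 | 1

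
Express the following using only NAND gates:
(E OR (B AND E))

((E NAND E) NAND (((B NAND E) NAND (B NAND E)) NAND ((B NAND E) NAND (B NAND E))))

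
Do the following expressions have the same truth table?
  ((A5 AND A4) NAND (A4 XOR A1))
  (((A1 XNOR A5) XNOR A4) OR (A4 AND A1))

No. Counterexample: with A5=0, A1=0, A4=0, Expression 1 = 1 but Expression 2 = 0.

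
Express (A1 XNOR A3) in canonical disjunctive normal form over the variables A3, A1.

(NOT A3 AND NOT A1) OR (A3 AND A1)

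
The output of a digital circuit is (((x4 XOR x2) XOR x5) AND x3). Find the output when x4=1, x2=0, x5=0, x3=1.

Substituting: (((1 XOR 0) XOR 0) AND 1)
= 1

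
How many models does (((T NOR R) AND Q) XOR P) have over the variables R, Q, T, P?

Satisfying assignments: (0,0,0,1), (0,0,1,1), (0,1,0,0), (0,1,1,1), (1,0,0,1), (1,0,1,1), (1,1,0,1), (1,1,1,1)
Count: 8 out of 16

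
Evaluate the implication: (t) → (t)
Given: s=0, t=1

Antecedent (t) = 1; consequent (t) = 1.
1 → 1 = 1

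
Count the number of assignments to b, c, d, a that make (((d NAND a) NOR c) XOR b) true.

Satisfying assignments: (0,0,1,1), (1,0,0,0), (1,0,0,1), (1,0,1,0), (1,1,0,0), (1,1,0,1), (1,1,1,0), (1,1,1,1)
Count: 8 out of 16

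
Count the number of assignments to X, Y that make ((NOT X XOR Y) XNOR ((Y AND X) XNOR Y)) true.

Satisfying assignments: (0,0), (0,1), (1,1)
Count: 3 out of 4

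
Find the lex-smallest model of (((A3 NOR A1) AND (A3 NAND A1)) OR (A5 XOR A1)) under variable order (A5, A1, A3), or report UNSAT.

A5=0, A1=0, A3=0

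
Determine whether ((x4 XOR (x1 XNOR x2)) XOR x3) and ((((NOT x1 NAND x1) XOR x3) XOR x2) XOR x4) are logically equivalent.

No. Counterexample: with x1=1, x3=0, x2=0, x4=0, Expression 1 = 0 but Expression 2 = 1.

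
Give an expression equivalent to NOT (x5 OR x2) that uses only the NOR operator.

(((x5 NOR x2) NOR (x5 NOR x2)) NOR ((x5 NOR x2) NOR (x5 NOR x2)))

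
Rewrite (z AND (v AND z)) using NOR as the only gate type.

((z NOR z) NOR (((v NOR v) NOR (z NOR z)) NOR ((v NOR v) NOR (z NOR z))))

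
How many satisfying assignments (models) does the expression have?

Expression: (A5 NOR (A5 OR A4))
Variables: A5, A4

Satisfying assignments: (0,0)
Count: 1 out of 4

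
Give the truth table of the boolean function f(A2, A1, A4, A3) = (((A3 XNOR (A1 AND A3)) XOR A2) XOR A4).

A2 | A1 | A4 | A3 | Output
--------------------------
0 | 0 | 0 | 0 | 1
0 | 0 | 0 | 1 | 0
0 | 0 | 1 | 0 | 0
0 | 0 | 1 | 1 | 1
0 | 1 | 0 | 0 | 1
0 | 1 | 0 | 1 | 1
0 | 1 | 1 | 0 | 0
0 | 1 | 1 | 1 | 0
1 | 0 | 0 | 0 | 0
1 | 0 | 0 | 1 | 1
1 | 0 | 1 | 0 | 1
1 | 0 | 1 | 1 | 0
1 | 1 | 0 | 0 | 0
1 | 1 | 0 | 1 | 0
1 | 1 | 1 | 0 | 1
1 | 1 | 1 | 1 | 1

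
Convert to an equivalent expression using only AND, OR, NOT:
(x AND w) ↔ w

((x AND w) AND w) OR (NOT (x AND w) AND NOT w)
(Biconditional = both true or both false)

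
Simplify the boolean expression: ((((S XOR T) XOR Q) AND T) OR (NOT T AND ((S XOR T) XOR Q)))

By distribution ((E AND v) OR (E AND NOT v) = E):
= ((S XOR T) XOR Q)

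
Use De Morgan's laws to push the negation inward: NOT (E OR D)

NOT E AND NOT D
De Morgan's: NOT(OR of terms) = AND of negations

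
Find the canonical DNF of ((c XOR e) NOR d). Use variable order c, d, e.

(NOT c AND NOT d AND NOT e) OR (c AND NOT d AND e)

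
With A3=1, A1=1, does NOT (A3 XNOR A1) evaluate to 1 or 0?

Substituting: NOT (1 XNOR 1)
= 0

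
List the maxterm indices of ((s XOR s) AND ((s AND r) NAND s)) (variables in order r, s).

ΠM(0, 1, 2, 3) = (r OR s) AND (r OR NOT s) AND (NOT r OR s) AND (NOT r OR NOT s)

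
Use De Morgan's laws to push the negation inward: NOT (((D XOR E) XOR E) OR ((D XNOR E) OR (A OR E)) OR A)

NOT ((D XOR E) XOR E) AND NOT ((D XNOR E) OR (A OR E)) AND NOT A
De Morgan's: NOT(OR of terms) = AND of negations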